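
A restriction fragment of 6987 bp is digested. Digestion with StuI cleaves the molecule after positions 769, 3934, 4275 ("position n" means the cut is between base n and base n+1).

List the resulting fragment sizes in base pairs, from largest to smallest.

3165, 2712, 769, 341 bp

Linear molecule, 3 cuts → 4 fragments:
  769 − 0 = 769 bp
  3934 − 769 = 3165 bp
  4275 − 3934 = 341 bp
  6987 − 4275 = 2712 bp
Sorted largest to smallest: 3165, 2712, 769, 341 bp.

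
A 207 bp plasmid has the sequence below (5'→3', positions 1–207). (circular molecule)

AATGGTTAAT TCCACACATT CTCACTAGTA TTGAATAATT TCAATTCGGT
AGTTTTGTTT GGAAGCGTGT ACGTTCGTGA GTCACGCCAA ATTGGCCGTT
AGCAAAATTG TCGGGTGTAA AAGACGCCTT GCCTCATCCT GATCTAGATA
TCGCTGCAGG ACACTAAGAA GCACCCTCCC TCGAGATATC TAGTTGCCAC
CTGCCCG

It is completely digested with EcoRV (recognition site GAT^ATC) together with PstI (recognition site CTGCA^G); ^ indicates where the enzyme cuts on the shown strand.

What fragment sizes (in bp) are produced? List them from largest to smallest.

EcoRV sites (GATATC) start at positions 147, 185.
EcoRV cuts after base 3 of each site, so after positions 149, 187.
The PstI site (CTGCAG) starts at position 154.
PstI cuts after base 5 of each site (before the last base), so after position 158.
Combined cut positions: 149, 158, 187.
Circular molecule, 3 cuts → 3 fragments:
  150–158 → 9 bp
  159–187 → 29 bp
  188–207 then 1–149 → 20 + 149 = 169 bp
Sorted largest to smallest: 169, 29, 9 bp.

169, 29, 9 bp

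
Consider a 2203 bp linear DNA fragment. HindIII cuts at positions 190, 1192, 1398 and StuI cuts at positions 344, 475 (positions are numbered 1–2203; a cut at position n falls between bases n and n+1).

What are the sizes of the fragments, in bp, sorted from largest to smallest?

Combined cut positions (sorted): 190, 344, 475, 1192, 1398.
Linear molecule, 5 cuts → 6 fragments:
  190 − 0 = 190 bp
  344 − 190 = 154 bp
  475 − 344 = 131 bp
  1192 − 475 = 717 bp
  1398 − 1192 = 206 bp
  2203 − 1398 = 805 bp
Sorted largest to smallest: 805, 717, 206, 190, 154, 131 bp.

805, 717, 206, 190, 154, 131 bp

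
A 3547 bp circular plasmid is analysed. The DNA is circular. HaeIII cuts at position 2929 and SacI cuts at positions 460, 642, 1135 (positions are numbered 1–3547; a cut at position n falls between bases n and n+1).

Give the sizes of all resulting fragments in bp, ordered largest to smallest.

1794, 1078, 493, 182 bp

Combined cut positions (sorted): 460, 642, 1135, 2929.
Circular molecule, 4 cuts → 4 fragments:
  642 − 460 = 182 bp
  1135 − 642 = 493 bp
  2929 − 1135 = 1794 bp
  wrap: 3547 − 2929 + 460 = 1078 bp
Sorted largest to smallest: 1794, 1078, 493, 182 bp.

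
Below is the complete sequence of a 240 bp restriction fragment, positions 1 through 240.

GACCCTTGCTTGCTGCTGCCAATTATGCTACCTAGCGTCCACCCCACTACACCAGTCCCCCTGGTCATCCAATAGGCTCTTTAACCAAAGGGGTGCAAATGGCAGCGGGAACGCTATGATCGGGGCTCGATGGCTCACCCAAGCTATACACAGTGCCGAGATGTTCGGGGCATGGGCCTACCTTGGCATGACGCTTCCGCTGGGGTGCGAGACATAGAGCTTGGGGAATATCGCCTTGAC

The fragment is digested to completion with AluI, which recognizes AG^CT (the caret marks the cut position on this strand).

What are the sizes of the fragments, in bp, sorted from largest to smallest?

AluI sites (AGCT) start at positions 142, 218.
AluI cuts after base 2 of each site, so after positions 143, 219.
Linear molecule, 2 cuts → 3 fragments:
  1–143 → 143 bp
  144–219 → 76 bp
  220–240 → 21 bp
Sorted largest to smallest: 143, 76, 21 bp.

143, 76, 21 bp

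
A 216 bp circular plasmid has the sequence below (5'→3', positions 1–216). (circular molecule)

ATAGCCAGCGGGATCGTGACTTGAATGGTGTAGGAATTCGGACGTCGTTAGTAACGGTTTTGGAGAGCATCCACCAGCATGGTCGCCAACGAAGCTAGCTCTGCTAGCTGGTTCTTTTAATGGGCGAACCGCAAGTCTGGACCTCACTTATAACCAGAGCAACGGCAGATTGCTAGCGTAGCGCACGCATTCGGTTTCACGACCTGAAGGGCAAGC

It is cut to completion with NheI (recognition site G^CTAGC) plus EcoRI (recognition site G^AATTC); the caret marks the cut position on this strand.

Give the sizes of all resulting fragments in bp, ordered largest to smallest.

NheI sites (GCTAGC) start at positions 94, 103, 172.
NheI cuts after the first base of each site, so after positions 94, 103, 172.
The EcoRI site (GAATTC) starts at position 34.
EcoRI cuts after the first base of each site, so after position 34.
Combined cut positions: 34, 94, 103, 172.
Circular molecule, 4 cuts → 4 fragments:
  35–94 → 60 bp
  95–103 → 9 bp
  104–172 → 69 bp
  173–216 then 1–34 → 44 + 34 = 78 bp
Sorted largest to smallest: 78, 69, 60, 9 bp.

78, 69, 60, 9 bp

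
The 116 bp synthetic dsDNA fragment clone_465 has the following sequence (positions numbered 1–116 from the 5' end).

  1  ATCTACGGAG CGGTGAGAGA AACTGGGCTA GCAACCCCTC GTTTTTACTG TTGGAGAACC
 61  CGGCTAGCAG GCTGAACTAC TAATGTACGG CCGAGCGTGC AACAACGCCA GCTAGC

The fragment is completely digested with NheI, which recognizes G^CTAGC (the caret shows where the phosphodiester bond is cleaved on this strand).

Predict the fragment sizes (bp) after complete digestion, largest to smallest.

48, 36, 27, 5 bp

NheI sites (GCTAGC) start at positions 27, 63, 111.
NheI cuts after the first base of each site, so after positions 27, 63, 111.
Linear molecule, 3 cuts → 4 fragments:
  1–27 → 27 bp
  28–63 → 36 bp
  64–111 → 48 bp
  112–116 → 5 bp
Sorted largest to smallest: 48, 36, 27, 5 bp.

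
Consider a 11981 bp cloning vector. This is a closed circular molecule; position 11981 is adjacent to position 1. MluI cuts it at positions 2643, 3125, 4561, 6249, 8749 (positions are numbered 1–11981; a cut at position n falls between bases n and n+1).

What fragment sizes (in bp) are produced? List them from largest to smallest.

5875, 2500, 1688, 1436, 482 bp

Circular molecule, 5 cuts → 5 fragments:
  3125 − 2643 = 482 bp
  4561 − 3125 = 1436 bp
  6249 − 4561 = 1688 bp
  8749 − 6249 = 2500 bp
  wrap: 11981 − 8749 + 2643 = 5875 bp
Sorted largest to smallest: 5875, 2500, 1688, 1436, 482 bp.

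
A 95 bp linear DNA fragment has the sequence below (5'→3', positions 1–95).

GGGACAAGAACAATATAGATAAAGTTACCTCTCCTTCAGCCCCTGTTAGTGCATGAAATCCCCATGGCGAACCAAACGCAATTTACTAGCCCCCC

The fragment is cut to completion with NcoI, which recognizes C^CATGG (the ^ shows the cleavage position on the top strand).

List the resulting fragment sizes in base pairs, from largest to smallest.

The NcoI site (CCATGG) starts at position 62.
NcoI cuts after the first base of each site, so after position 62.
Linear molecule, 1 cut → 2 fragments:
  1–62 → 62 bp
  63–95 → 33 bp
Sorted largest to smallest: 62, 33 bp.

62, 33 bp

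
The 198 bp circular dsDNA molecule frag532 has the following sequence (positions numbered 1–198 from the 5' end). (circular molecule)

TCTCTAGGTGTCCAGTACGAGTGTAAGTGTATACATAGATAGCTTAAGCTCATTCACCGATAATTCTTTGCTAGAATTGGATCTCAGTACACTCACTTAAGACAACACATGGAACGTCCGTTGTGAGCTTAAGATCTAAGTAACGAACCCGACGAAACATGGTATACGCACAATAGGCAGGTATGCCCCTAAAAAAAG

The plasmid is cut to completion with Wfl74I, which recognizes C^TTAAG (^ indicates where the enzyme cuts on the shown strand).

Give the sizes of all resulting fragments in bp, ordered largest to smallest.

Wfl74I sites (CTTAAG) start at positions 43, 96, 128.
Wfl74I cuts after the first base of each site, so after positions 43, 96, 128.
Circular molecule, 3 cuts → 3 fragments:
  44–96 → 53 bp
  97–128 → 32 bp
  129–198 then 1–43 → 70 + 43 = 113 bp
Sorted largest to smallest: 113, 53, 32 bp.

113, 53, 32 bp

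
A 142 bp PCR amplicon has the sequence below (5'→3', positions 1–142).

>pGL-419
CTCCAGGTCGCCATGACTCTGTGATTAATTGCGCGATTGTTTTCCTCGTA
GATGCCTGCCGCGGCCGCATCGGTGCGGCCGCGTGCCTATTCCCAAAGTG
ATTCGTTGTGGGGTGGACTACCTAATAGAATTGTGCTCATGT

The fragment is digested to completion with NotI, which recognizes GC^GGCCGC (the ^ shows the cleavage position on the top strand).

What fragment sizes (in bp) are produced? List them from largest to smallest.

66, 62, 14 bp

NotI sites (GCGGCCGC) start at positions 61, 75.
NotI cuts after base 2 of each site, so after positions 62, 76.
Linear molecule, 2 cuts → 3 fragments:
  1–62 → 62 bp
  63–76 → 14 bp
  77–142 → 66 bp
Sorted largest to smallest: 66, 62, 14 bp.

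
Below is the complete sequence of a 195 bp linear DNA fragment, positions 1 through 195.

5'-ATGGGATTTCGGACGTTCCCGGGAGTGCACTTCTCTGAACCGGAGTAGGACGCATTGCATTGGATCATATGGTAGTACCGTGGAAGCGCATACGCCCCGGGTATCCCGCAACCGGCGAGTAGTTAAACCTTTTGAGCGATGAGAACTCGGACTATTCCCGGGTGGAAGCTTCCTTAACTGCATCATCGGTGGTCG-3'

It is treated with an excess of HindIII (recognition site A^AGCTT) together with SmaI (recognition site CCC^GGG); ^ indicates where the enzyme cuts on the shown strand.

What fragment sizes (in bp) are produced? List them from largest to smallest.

The HindIII site (AAGCTT) starts at position 166.
HindIII cuts after the first base of each site, so after position 166.
SmaI sites (CCCGGG) start at positions 18, 96, 157.
SmaI cuts after base 3 of each site, so after positions 20, 98, 159.
Combined cut positions: 20, 98, 159, 166.
Linear molecule, 4 cuts → 5 fragments:
  1–20 → 20 bp
  21–98 → 78 bp
  99–159 → 61 bp
  160–166 → 7 bp
  167–195 → 29 bp
Sorted largest to smallest: 78, 61, 29, 20, 7 bp.

78, 61, 29, 20, 7 bp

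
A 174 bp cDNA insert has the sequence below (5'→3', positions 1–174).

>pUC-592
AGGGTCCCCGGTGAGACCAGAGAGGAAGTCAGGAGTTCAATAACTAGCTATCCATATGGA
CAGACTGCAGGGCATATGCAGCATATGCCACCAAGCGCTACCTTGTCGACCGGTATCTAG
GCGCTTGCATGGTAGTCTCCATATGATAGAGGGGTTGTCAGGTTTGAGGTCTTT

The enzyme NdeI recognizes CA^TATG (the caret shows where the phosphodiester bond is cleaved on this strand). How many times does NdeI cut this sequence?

4

CATATG occurs starting at positions 53, 73, 82, 140.
NdeI cuts at 4 sites.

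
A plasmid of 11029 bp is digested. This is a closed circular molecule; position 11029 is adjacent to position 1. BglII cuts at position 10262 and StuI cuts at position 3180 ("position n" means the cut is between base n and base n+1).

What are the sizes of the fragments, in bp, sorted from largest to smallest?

7082, 3947 bp

Combined cut positions (sorted): 3180, 10262.
Circular molecule, 2 cuts → 2 fragments:
  10262 − 3180 = 7082 bp
  wrap: 11029 − 10262 + 3180 = 3947 bp
Sorted largest to smallest: 7082, 3947 bp.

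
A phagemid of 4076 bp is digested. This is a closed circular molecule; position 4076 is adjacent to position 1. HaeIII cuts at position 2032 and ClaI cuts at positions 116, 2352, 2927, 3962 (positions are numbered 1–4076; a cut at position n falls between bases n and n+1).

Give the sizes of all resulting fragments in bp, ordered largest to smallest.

1916, 1035, 575, 320, 230 bp

Combined cut positions (sorted): 116, 2032, 2352, 2927, 3962.
Circular molecule, 5 cuts → 5 fragments:
  2032 − 116 = 1916 bp
  2352 − 2032 = 320 bp
  2927 − 2352 = 575 bp
  3962 − 2927 = 1035 bp
  wrap: 4076 − 3962 + 116 = 230 bp
Sorted largest to smallest: 1916, 1035, 575, 320, 230 bp.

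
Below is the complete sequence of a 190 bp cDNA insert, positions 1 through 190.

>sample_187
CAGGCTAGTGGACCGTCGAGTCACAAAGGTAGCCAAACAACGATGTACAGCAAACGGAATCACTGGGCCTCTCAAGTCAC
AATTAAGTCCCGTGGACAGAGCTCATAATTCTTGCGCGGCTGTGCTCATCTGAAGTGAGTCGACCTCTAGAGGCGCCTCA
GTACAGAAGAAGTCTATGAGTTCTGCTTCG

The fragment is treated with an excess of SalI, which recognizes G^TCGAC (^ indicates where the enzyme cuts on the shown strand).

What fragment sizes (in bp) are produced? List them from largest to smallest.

The SalI site (GTCGAC) starts at position 139.
SalI cuts after the first base of each site, so after position 139.
Linear molecule, 1 cut → 2 fragments:
  1–139 → 139 bp
  140–190 → 51 bp
Sorted largest to smallest: 139, 51 bp.

139, 51 bp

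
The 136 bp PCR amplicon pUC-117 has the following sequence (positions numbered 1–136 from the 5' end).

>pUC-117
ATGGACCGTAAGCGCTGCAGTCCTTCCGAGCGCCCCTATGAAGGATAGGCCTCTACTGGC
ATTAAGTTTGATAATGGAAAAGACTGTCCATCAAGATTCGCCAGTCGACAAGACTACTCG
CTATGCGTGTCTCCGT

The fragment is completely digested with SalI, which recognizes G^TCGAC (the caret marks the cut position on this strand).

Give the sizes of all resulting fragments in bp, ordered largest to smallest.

104, 32 bp

The SalI site (GTCGAC) starts at position 104.
SalI cuts after the first base of each site, so after position 104.
Linear molecule, 1 cut → 2 fragments:
  1–104 → 104 bp
  105–136 → 32 bp
Sorted largest to smallest: 104, 32 bp.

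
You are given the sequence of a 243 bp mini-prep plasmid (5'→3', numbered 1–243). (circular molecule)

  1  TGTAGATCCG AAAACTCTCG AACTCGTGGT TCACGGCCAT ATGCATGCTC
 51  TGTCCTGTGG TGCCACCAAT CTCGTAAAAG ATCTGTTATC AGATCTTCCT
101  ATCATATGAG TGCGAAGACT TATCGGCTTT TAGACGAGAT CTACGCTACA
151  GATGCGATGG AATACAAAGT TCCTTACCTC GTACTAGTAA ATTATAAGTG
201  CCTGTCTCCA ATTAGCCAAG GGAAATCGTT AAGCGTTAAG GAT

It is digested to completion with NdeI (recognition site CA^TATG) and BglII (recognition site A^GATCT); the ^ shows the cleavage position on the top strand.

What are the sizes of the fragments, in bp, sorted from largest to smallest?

145, 40, 33, 13, 12 bp

NdeI sites (CATATG) start at positions 38, 103.
NdeI cuts after base 2 of each site, so after positions 39, 104.
BglII sites (AGATCT) start at positions 79, 91, 137.
BglII cuts after the first base of each site, so after positions 79, 91, 137.
Combined cut positions: 39, 79, 91, 104, 137.
Circular molecule, 5 cuts → 5 fragments:
  40–79 → 40 bp
  80–91 → 12 bp
  92–104 → 13 bp
  105–137 → 33 bp
  138–243 then 1–39 → 106 + 39 = 145 bp
Sorted largest to smallest: 145, 40, 33, 13, 12 bp.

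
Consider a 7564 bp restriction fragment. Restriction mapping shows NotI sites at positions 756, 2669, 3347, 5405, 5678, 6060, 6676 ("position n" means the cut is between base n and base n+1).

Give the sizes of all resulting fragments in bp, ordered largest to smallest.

2058, 1913, 888, 756, 678, 616, 382, 273 bp

Linear molecule, 7 cuts → 8 fragments:
  756 − 0 = 756 bp
  2669 − 756 = 1913 bp
  3347 − 2669 = 678 bp
  5405 − 3347 = 2058 bp
  5678 − 5405 = 273 bp
  6060 − 5678 = 382 bp
  6676 − 6060 = 616 bp
  7564 − 6676 = 888 bp
Sorted largest to smallest: 2058, 1913, 888, 756, 678, 616, 382, 273 bp.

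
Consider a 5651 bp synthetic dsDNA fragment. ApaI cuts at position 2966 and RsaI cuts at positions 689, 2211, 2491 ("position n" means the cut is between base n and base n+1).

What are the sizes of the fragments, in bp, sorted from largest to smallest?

Combined cut positions (sorted): 689, 2211, 2491, 2966.
Linear molecule, 4 cuts → 5 fragments:
  689 − 0 = 689 bp
  2211 − 689 = 1522 bp
  2491 − 2211 = 280 bp
  2966 − 2491 = 475 bp
  5651 − 2966 = 2685 bp
Sorted largest to smallest: 2685, 1522, 689, 475, 280 bp.

2685, 1522, 689, 475, 280 bp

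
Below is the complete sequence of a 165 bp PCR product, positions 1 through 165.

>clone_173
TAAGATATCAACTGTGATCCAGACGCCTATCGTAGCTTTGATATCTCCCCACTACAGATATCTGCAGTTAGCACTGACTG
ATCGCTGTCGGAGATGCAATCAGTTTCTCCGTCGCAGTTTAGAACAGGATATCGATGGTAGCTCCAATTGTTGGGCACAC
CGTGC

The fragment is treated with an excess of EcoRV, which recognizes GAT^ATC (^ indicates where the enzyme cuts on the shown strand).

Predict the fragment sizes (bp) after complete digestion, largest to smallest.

71, 36, 35, 17, 6 bp

EcoRV sites (GATATC) start at positions 4, 40, 57, 128.
EcoRV cuts after base 3 of each site, so after positions 6, 42, 59, 130.
Linear molecule, 4 cuts → 5 fragments:
  1–6 → 6 bp
  7–42 → 36 bp
  43–59 → 17 bp
  60–130 → 71 bp
  131–165 → 35 bp
Sorted largest to smallest: 71, 36, 35, 17, 6 bp.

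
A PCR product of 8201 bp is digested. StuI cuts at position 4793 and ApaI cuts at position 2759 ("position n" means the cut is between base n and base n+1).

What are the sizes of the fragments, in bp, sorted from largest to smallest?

Combined cut positions (sorted): 2759, 4793.
Linear molecule, 2 cuts → 3 fragments:
  2759 − 0 = 2759 bp
  4793 − 2759 = 2034 bp
  8201 − 4793 = 3408 bp
Sorted largest to smallest: 3408, 2759, 2034 bp.

3408, 2759, 2034 bp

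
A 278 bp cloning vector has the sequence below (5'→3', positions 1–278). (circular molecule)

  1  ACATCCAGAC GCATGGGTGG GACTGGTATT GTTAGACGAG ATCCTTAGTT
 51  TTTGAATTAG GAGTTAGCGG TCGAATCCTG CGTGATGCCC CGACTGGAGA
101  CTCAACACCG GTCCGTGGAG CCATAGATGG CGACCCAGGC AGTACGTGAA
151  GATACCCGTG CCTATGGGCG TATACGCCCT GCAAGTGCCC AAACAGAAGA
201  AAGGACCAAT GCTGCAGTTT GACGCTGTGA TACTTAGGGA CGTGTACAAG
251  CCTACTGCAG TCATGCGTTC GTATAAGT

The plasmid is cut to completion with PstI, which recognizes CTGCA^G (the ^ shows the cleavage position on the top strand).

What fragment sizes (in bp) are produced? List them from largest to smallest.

235, 43 bp

PstI sites (CTGCAG) start at positions 212, 255.
PstI cuts after base 5 of each site (before the last base), so after positions 216, 259.
Circular molecule, 2 cuts → 2 fragments:
  217–259 → 43 bp
  260–278 then 1–216 → 19 + 216 = 235 bp
Sorted largest to smallest: 235, 43 bp.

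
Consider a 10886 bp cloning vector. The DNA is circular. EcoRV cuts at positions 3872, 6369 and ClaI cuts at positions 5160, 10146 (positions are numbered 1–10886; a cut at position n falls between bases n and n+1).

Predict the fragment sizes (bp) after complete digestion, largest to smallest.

Combined cut positions (sorted): 3872, 5160, 6369, 10146.
Circular molecule, 4 cuts → 4 fragments:
  5160 − 3872 = 1288 bp
  6369 − 5160 = 1209 bp
  10146 − 6369 = 3777 bp
  wrap: 10886 − 10146 + 3872 = 4612 bp
Sorted largest to smallest: 4612, 3777, 1288, 1209 bp.

4612, 3777, 1288, 1209 bp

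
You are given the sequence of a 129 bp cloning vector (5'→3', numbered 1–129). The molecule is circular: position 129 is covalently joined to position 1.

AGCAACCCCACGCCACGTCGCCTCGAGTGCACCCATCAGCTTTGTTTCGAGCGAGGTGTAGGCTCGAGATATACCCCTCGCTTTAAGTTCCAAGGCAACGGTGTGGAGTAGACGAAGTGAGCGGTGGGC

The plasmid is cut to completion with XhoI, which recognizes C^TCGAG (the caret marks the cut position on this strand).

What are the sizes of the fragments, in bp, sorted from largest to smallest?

88, 41 bp

XhoI sites (CTCGAG) start at positions 22, 63.
XhoI cuts after the first base of each site, so after positions 22, 63.
Circular molecule, 2 cuts → 2 fragments:
  23–63 → 41 bp
  64–129 then 1–22 → 66 + 22 = 88 bp
Sorted largest to smallest: 88, 41 bp.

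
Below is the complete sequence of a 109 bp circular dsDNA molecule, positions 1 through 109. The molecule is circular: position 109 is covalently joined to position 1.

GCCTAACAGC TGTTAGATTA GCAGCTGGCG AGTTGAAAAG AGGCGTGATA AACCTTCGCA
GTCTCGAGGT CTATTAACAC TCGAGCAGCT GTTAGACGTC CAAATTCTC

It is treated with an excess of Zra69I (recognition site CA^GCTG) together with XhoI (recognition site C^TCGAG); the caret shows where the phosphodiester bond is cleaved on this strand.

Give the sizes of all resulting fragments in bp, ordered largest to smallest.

40, 30, 17, 15, 7 bp

Zra69I sites (CAGCTG) start at positions 7, 22, 86.
Zra69I cuts after base 2 of each site, so after positions 8, 23, 87.
XhoI sites (CTCGAG) start at positions 63, 80.
XhoI cuts after the first base of each site, so after positions 63, 80.
Combined cut positions: 8, 23, 63, 80, 87.
Circular molecule, 5 cuts → 5 fragments:
  9–23 → 15 bp
  24–63 → 40 bp
  64–80 → 17 bp
  81–87 → 7 bp
  88–109 then 1–8 → 22 + 8 = 30 bp
Sorted largest to smallest: 40, 30, 17, 15, 7 bp.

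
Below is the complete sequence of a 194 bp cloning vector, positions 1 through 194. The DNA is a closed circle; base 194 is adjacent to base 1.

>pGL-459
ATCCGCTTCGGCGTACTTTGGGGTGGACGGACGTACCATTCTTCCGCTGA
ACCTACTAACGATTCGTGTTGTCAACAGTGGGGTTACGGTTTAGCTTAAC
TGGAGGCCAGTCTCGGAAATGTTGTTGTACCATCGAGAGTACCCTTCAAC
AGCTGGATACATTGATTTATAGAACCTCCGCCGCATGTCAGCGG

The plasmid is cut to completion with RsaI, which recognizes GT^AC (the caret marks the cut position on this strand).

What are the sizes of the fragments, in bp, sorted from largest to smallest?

94, 68, 20, 12 bp

RsaI sites (GTAC) start at positions 13, 33, 127, 139.
RsaI cuts after base 2 of each site, so after positions 14, 34, 128, 140.
Circular molecule, 4 cuts → 4 fragments:
  15–34 → 20 bp
  35–128 → 94 bp
  129–140 → 12 bp
  141–194 then 1–14 → 54 + 14 = 68 bp
Sorted largest to smallest: 94, 68, 20, 12 bp.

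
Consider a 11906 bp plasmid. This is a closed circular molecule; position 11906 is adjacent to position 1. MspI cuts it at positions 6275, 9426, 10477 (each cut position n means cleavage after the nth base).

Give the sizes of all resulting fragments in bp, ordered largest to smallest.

Circular molecule, 3 cuts → 3 fragments:
  9426 − 6275 = 3151 bp
  10477 − 9426 = 1051 bp
  wrap: 11906 − 10477 + 6275 = 7704 bp
Sorted largest to smallest: 7704, 3151, 1051 bp.

7704, 3151, 1051 bp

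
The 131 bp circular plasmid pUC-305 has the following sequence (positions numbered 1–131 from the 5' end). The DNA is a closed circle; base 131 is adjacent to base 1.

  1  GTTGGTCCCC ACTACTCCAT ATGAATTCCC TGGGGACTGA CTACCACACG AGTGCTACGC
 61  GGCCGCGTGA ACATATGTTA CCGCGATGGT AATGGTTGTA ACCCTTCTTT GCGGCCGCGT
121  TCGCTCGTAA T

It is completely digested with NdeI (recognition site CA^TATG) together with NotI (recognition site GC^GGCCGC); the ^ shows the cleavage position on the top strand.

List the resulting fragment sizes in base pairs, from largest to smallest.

NdeI sites (CATATG) start at positions 18, 72.
NdeI cuts after base 2 of each site, so after positions 19, 73.
NotI sites (GCGGCCGC) start at positions 59, 111.
NotI cuts after base 2 of each site, so after positions 60, 112.
Combined cut positions: 19, 60, 73, 112.
Circular molecule, 4 cuts → 4 fragments:
  20–60 → 41 bp
  61–73 → 13 bp
  74–112 → 39 bp
  113–131 then 1–19 → 19 + 19 = 38 bp
Sorted largest to smallest: 41, 39, 38, 13 bp.

41, 39, 38, 13 bp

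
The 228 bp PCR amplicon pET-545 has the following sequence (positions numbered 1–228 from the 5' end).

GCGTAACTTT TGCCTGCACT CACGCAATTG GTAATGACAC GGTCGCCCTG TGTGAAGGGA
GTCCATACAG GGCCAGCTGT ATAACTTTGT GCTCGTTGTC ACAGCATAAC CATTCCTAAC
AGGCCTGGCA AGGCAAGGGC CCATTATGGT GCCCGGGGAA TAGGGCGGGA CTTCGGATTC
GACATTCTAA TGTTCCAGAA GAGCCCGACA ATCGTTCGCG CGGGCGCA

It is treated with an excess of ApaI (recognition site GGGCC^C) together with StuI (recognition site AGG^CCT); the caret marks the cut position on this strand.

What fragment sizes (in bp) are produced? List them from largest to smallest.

123, 87, 18 bp

The ApaI site (GGGCCC) starts at position 137.
ApaI cuts after base 5 of each site (before the last base), so after position 141.
The StuI site (AGGCCT) starts at position 121.
StuI cuts after base 3 of each site, so after position 123.
Combined cut positions: 123, 141.
Linear molecule, 2 cuts → 3 fragments:
  1–123 → 123 bp
  124–141 → 18 bp
  142–228 → 87 bp
Sorted largest to smallest: 123, 87, 18 bp.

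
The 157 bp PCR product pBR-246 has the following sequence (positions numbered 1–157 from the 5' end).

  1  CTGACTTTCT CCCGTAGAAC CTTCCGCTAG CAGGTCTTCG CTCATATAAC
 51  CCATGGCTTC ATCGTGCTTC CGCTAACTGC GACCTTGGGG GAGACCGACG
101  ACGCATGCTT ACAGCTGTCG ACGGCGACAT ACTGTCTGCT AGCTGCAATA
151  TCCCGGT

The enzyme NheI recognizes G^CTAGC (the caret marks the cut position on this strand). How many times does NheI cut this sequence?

GCTAGC occurs starting at positions 26, 138.
NheI cuts at 2 sites.

2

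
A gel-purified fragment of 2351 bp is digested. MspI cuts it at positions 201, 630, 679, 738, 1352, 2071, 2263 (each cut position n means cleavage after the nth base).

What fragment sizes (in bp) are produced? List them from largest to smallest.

719, 614, 429, 201, 192, 88, 59, 49 bp

Linear molecule, 7 cuts → 8 fragments:
  201 − 0 = 201 bp
  630 − 201 = 429 bp
  679 − 630 = 49 bp
  738 − 679 = 59 bp
  1352 − 738 = 614 bp
  2071 − 1352 = 719 bp
  2263 − 2071 = 192 bp
  2351 − 2263 = 88 bp
Sorted largest to smallest: 719, 614, 429, 201, 192, 88, 59, 49 bp.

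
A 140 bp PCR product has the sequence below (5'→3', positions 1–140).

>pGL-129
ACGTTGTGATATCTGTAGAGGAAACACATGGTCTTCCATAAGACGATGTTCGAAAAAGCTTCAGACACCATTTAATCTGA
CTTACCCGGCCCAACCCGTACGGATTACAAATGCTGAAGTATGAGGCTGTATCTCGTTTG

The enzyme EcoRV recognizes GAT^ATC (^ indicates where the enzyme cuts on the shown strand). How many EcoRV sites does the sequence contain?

1

GATATC occurs starting at position 8.
EcoRV cuts at 1 site.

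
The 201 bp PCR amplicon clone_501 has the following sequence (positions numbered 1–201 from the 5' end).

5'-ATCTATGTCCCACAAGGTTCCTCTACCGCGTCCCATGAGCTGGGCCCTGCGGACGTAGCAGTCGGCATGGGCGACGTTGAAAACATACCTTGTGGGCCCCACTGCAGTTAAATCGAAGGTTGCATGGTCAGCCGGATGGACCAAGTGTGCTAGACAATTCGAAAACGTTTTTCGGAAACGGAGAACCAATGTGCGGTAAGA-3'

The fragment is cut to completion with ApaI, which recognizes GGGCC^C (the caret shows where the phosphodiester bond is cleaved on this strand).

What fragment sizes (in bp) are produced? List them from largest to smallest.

ApaI sites (GGGCCC) start at positions 42, 94.
ApaI cuts after base 5 of each site (before the last base), so after positions 46, 98.
Linear molecule, 2 cuts → 3 fragments:
  1–46 → 46 bp
  47–98 → 52 bp
  99–201 → 103 bp
Sorted largest to smallest: 103, 52, 46 bp.

103, 52, 46 bp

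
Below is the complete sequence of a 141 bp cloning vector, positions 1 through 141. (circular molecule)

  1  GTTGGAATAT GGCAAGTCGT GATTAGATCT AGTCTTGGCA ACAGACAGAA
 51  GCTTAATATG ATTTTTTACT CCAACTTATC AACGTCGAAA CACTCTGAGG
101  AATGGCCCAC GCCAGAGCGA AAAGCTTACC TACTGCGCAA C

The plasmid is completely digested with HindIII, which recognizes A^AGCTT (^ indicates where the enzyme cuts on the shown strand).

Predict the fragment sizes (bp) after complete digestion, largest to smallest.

73, 68 bp

HindIII sites (AAGCTT) start at positions 49, 122.
HindIII cuts after the first base of each site, so after positions 49, 122.
Circular molecule, 2 cuts → 2 fragments:
  50–122 → 73 bp
  123–141 then 1–49 → 19 + 49 = 68 bp
Sorted largest to smallest: 73, 68 bp.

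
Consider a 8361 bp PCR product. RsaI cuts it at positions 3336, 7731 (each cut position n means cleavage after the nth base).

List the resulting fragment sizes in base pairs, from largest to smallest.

4395, 3336, 630 bp

Linear molecule, 2 cuts → 3 fragments:
  3336 − 0 = 3336 bp
  7731 − 3336 = 4395 bp
  8361 − 7731 = 630 bp
Sorted largest to smallest: 4395, 3336, 630 bp.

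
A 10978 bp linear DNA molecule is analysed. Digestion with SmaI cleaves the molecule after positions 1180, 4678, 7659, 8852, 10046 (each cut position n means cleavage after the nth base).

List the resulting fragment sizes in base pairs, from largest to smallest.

3498, 2981, 1194, 1193, 1180, 932 bp

Linear molecule, 5 cuts → 6 fragments:
  1180 − 0 = 1180 bp
  4678 − 1180 = 3498 bp
  7659 − 4678 = 2981 bp
  8852 − 7659 = 1193 bp
  10046 − 8852 = 1194 bp
  10978 − 10046 = 932 bp
Sorted largest to smallest: 3498, 2981, 1194, 1193, 1180, 932 bp.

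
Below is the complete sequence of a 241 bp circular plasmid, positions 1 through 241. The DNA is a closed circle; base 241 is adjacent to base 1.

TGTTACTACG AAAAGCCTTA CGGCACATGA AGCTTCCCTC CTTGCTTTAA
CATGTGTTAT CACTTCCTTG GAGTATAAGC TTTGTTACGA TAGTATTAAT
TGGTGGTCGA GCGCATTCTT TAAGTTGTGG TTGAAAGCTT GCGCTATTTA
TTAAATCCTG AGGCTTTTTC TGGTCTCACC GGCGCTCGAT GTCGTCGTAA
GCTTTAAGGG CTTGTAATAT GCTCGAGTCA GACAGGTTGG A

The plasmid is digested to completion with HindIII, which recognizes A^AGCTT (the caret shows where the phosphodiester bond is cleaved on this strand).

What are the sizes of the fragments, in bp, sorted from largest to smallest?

72, 64, 58, 47 bp

HindIII sites (AAGCTT) start at positions 30, 77, 135, 199.
HindIII cuts after the first base of each site, so after positions 30, 77, 135, 199.
Circular molecule, 4 cuts → 4 fragments:
  31–77 → 47 bp
  78–135 → 58 bp
  136–199 → 64 bp
  200–241 then 1–30 → 42 + 30 = 72 bp
Sorted largest to smallest: 72, 64, 58, 47 bp.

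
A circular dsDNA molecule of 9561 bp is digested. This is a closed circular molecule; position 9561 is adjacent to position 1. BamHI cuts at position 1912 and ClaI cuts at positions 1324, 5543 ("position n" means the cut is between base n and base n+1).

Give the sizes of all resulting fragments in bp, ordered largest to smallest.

5342, 3631, 588 bp

Combined cut positions (sorted): 1324, 1912, 5543.
Circular molecule, 3 cuts → 3 fragments:
  1912 − 1324 = 588 bp
  5543 − 1912 = 3631 bp
  wrap: 9561 − 5543 + 1324 = 5342 bp
Sorted largest to smallest: 5342, 3631, 588 bp.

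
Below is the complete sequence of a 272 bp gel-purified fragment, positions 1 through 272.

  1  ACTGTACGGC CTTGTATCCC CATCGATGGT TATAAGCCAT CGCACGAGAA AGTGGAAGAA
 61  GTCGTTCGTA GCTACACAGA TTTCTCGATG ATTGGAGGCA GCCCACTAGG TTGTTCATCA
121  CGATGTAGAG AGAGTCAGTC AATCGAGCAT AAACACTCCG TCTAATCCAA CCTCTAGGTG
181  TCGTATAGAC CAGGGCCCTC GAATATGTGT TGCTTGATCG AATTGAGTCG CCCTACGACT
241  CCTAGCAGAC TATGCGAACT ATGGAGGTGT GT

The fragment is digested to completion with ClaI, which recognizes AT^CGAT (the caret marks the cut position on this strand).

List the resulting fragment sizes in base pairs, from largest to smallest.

249, 23 bp

The ClaI site (ATCGAT) starts at position 22.
ClaI cuts after base 2 of each site, so after position 23.
Linear molecule, 1 cut → 2 fragments:
  1–23 → 23 bp
  24–272 → 249 bp
Sorted largest to smallest: 249, 23 bp.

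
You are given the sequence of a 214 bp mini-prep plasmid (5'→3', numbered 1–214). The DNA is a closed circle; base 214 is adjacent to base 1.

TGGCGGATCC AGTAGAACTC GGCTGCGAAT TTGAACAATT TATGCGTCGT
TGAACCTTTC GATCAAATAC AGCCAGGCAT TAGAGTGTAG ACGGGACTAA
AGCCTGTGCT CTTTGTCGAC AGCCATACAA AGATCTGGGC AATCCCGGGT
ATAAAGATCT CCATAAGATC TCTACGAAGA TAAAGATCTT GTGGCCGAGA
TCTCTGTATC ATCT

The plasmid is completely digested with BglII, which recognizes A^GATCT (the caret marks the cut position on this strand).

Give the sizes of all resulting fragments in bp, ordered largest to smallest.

BglII sites (AGATCT) start at positions 131, 155, 166, 184, 198.
BglII cuts after the first base of each site, so after positions 131, 155, 166, 184, 198.
Circular molecule, 5 cuts → 5 fragments:
  132–155 → 24 bp
  156–166 → 11 bp
  167–184 → 18 bp
  185–198 → 14 bp
  199–214 then 1–131 → 16 + 131 = 147 bp
Sorted largest to smallest: 147, 24, 18, 14, 11 bp.

147, 24, 18, 14, 11 bp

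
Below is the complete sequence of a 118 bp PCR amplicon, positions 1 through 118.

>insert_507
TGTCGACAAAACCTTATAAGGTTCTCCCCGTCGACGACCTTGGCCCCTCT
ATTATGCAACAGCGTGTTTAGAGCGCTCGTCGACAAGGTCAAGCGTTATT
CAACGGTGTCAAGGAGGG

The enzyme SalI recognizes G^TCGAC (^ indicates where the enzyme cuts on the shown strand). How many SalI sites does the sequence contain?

GTCGAC occurs starting at positions 2, 30, 79.
SalI cuts at 3 sites.

3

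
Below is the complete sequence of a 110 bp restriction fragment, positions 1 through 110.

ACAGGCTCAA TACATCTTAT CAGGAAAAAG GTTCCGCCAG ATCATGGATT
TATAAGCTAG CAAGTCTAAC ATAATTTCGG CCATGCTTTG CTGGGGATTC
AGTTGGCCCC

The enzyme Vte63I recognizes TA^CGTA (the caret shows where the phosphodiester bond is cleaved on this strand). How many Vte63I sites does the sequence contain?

No occurrence of TACGTA is present in the sequence.
Vte63I does not cut: 0 sites.

0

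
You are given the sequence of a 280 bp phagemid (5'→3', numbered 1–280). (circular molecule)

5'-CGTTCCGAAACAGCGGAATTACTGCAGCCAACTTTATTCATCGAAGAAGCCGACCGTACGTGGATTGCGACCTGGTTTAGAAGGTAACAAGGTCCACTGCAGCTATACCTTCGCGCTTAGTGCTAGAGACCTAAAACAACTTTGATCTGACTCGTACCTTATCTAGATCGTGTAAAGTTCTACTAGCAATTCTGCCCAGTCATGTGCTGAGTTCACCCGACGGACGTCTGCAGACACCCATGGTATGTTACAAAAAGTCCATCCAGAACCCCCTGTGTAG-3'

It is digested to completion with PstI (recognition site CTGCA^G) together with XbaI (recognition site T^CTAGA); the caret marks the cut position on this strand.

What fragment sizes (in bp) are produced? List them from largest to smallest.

75, 74, 70, 61 bp

PstI sites (CTGCAG) start at positions 22, 97, 228.
PstI cuts after base 5 of each site (before the last base), so after positions 26, 101, 232.
The XbaI site (TCTAGA) starts at position 162.
XbaI cuts after the first base of each site, so after position 162.
Combined cut positions: 26, 101, 162, 232.
Circular molecule, 4 cuts → 4 fragments:
  27–101 → 75 bp
  102–162 → 61 bp
  163–232 → 70 bp
  233–280 then 1–26 → 48 + 26 = 74 bp
Sorted largest to smallest: 75, 74, 70, 61 bp.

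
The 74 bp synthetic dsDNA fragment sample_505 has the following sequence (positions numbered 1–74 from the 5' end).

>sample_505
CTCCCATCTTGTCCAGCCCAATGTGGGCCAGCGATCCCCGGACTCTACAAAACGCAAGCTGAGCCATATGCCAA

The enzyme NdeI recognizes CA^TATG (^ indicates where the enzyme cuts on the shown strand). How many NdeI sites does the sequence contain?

CATATG occurs starting at position 65.
NdeI cuts at 1 site.

1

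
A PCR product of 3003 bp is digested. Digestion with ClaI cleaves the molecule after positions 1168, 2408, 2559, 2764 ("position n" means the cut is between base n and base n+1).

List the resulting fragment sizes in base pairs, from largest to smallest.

1240, 1168, 239, 205, 151 bp

Linear molecule, 4 cuts → 5 fragments:
  1168 − 0 = 1168 bp
  2408 − 1168 = 1240 bp
  2559 − 2408 = 151 bp
  2764 − 2559 = 205 bp
  3003 − 2764 = 239 bp
Sorted largest to smallest: 1240, 1168, 239, 205, 151 bp.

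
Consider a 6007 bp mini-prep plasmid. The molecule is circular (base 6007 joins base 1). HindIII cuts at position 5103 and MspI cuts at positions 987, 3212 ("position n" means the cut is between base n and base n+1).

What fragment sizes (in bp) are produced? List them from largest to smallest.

2225, 1891, 1891 bp

Combined cut positions (sorted): 987, 3212, 5103.
Circular molecule, 3 cuts → 3 fragments:
  3212 − 987 = 2225 bp
  5103 − 3212 = 1891 bp
  wrap: 6007 − 5103 + 987 = 1891 bp
Sorted largest to smallest: 2225, 1891, 1891 bp.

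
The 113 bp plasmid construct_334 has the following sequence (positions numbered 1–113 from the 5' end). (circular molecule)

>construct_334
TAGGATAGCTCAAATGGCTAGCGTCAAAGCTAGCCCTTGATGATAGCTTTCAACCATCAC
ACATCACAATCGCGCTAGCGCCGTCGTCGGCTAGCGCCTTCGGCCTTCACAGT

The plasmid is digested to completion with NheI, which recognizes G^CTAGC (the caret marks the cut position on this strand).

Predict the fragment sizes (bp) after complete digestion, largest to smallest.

NheI sites (GCTAGC) start at positions 17, 29, 74, 90.
NheI cuts after the first base of each site, so after positions 17, 29, 74, 90.
Circular molecule, 4 cuts → 4 fragments:
  18–29 → 12 bp
  30–74 → 45 bp
  75–90 → 16 bp
  91–113 then 1–17 → 23 + 17 = 40 bp
Sorted largest to smallest: 45, 40, 16, 12 bp.

45, 40, 16, 12 bp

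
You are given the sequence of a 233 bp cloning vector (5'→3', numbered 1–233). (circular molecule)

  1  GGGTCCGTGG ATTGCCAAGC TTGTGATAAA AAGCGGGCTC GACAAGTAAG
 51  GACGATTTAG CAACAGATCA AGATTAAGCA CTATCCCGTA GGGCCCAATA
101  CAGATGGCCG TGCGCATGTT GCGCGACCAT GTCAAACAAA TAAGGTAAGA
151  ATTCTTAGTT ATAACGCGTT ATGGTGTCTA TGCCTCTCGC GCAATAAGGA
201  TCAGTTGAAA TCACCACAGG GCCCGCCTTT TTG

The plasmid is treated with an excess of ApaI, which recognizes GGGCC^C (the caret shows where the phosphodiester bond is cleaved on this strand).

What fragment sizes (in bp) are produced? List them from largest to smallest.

ApaI sites (GGGCCC) start at positions 91, 219.
ApaI cuts after base 5 of each site (before the last base), so after positions 95, 223.
Circular molecule, 2 cuts → 2 fragments:
  96–223 → 128 bp
  224–233 then 1–95 → 10 + 95 = 105 bp
Sorted largest to smallest: 128, 105 bp.

128, 105 bp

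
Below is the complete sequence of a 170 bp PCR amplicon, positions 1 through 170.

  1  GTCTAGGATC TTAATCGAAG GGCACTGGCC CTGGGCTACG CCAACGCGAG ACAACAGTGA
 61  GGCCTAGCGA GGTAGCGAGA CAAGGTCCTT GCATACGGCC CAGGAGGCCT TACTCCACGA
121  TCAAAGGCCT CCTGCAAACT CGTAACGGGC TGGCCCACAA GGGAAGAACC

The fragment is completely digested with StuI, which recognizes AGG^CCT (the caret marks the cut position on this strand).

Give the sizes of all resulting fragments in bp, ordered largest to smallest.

StuI sites (AGGCCT) start at positions 60, 105, 125.
StuI cuts after base 3 of each site, so after positions 62, 107, 127.
Linear molecule, 3 cuts → 4 fragments:
  1–62 → 62 bp
  63–107 → 45 bp
  108–127 → 20 bp
  128–170 → 43 bp
Sorted largest to smallest: 62, 45, 43, 20 bp.

62, 45, 43, 20 bp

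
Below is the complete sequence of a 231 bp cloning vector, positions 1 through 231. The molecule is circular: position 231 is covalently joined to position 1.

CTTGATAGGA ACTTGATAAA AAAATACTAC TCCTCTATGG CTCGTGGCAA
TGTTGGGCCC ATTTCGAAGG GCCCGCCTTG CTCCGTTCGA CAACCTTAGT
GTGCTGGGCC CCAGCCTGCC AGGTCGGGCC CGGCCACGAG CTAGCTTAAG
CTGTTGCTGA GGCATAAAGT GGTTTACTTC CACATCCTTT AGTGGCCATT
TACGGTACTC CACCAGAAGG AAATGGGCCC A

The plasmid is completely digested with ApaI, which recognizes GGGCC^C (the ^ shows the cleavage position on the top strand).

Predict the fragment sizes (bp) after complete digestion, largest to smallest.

ApaI sites (GGGCCC) start at positions 55, 69, 106, 126, 225.
ApaI cuts after base 5 of each site (before the last base), so after positions 59, 73, 110, 130, 229.
Circular molecule, 5 cuts → 5 fragments:
  60–73 → 14 bp
  74–110 → 37 bp
  111–130 → 20 bp
  131–229 → 99 bp
  230–231 then 1–59 → 2 + 59 = 61 bp
Sorted largest to smallest: 99, 61, 37, 20, 14 bp.

99, 61, 37, 20, 14 bp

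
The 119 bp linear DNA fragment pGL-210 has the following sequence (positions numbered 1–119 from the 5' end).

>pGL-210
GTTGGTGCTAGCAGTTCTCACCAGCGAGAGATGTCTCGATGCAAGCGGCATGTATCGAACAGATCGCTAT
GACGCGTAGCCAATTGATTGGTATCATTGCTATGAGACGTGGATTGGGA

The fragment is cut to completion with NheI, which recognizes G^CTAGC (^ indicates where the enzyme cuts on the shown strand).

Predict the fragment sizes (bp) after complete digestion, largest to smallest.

The NheI site (GCTAGC) starts at position 7.
NheI cuts after the first base of each site, so after position 7.
Linear molecule, 1 cut → 2 fragments:
  1–7 → 7 bp
  8–119 → 112 bp
Sorted largest to smallest: 112, 7 bp.

112, 7 bp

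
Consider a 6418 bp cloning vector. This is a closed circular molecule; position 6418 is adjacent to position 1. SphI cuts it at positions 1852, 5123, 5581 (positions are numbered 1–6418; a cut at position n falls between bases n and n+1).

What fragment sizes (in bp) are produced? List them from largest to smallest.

Circular molecule, 3 cuts → 3 fragments:
  5123 − 1852 = 3271 bp
  5581 − 5123 = 458 bp
  wrap: 6418 − 5581 + 1852 = 2689 bp
Sorted largest to smallest: 3271, 2689, 458 bp.

3271, 2689, 458 bp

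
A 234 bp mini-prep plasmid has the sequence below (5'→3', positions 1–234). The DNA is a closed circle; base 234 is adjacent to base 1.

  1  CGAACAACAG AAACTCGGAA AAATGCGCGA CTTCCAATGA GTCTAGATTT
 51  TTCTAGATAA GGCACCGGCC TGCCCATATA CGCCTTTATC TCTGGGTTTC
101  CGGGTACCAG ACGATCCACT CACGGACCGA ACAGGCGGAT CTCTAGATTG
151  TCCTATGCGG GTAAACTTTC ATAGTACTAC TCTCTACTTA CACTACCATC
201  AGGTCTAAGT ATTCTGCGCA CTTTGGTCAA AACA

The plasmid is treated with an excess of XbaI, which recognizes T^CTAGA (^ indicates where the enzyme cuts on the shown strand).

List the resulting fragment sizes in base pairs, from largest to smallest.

XbaI sites (TCTAGA) start at positions 42, 52, 142.
XbaI cuts after the first base of each site, so after positions 42, 52, 142.
Circular molecule, 3 cuts → 3 fragments:
  43–52 → 10 bp
  53–142 → 90 bp
  143–234 then 1–42 → 92 + 42 = 134 bp
Sorted largest to smallest: 134, 90, 10 bp.

134, 90, 10 bp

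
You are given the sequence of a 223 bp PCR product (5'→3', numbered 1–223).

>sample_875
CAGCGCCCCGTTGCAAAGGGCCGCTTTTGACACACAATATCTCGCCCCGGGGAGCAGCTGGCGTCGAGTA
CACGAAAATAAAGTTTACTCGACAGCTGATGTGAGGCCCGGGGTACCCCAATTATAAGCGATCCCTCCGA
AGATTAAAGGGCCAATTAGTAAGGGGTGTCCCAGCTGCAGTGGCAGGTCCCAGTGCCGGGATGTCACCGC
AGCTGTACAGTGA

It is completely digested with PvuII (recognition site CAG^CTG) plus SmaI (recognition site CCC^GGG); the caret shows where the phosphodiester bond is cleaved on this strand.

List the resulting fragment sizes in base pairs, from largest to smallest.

65, 48, 38, 38, 14, 11, 9 bp

PvuII sites (CAGCTG) start at positions 55, 93, 172, 210.
PvuII cuts after base 3 of each site, so after positions 57, 95, 174, 212.
SmaI sites (CCCGGG) start at positions 46, 107.
SmaI cuts after base 3 of each site, so after positions 48, 109.
Combined cut positions: 48, 57, 95, 109, 174, 212.
Linear molecule, 6 cuts → 7 fragments:
  1–48 → 48 bp
  49–57 → 9 bp
  58–95 → 38 bp
  96–109 → 14 bp
  110–174 → 65 bp
  175–212 → 38 bp
  213–223 → 11 bp
Sorted largest to smallest: 65, 48, 38, 38, 14, 11, 9 bp.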